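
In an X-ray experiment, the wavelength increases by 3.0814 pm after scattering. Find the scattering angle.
105.66°

From the Compton formula Δλ = λ_C(1 - cos θ), we can solve for θ:

cos θ = 1 - Δλ/λ_C

Given:
- Δλ = 3.0814 pm
- λ_C = h/(m_e·c) ≈ 2.42631024 pm

cos θ = 1 - 3.0814/2.42631024
cos θ = 1 - 1.269994
cos θ = -0.269994

θ = arccos(-0.269994)
θ = 105.66°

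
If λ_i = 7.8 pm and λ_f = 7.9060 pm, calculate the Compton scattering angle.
17.00°

First find the wavelength shift:
Δλ = λ' - λ = 7.9060 - 7.8 = 0.1060 pm

Using Δλ = λ_C(1 - cos θ), with λ_C = h/(m_e·c) ≈ 2.42631024 pm:
cos θ = 1 - Δλ/λ_C
cos θ = 1 - 0.1060/2.42631024
cos θ = 0.956312

θ = arccos(0.956312)
θ = 17.00°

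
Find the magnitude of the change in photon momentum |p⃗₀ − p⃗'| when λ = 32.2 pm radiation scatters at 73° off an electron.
2.3875e-23 kg·m/s

Photon momentum magnitude is p = h/λ.

Initial momentum:
p₀ = h/λ = 6.6261e-34/3.2200e-11 = 2.0578e-23 kg·m/s

After scattering:
λ' = λ + Δλ = 32.2 + 1.7169 = 33.9169 pm
p' = h/λ' = 6.6261e-34/3.3917e-11 = 1.9536e-23 kg·m/s

Momentum is a vector; the scattered photon's direction makes angle θ = 73° with the incident direction. The magnitude of the vector change Δp⃗ = p⃗₀ − p⃗' is found from the law of cosines:
|Δp⃗|² = p₀² + p'² − 2p₀p'cos θ
|Δp⃗|² = (2.0578e-23)² + (1.9536e-23)² − 2·2.0578e-23·1.9536e-23·cos(73°)
|Δp⃗| = 2.3875e-23 kg·m/s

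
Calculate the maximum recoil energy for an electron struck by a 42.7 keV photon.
6.1143 keV

Maximum energy transfer occurs at θ = 180° (backscattering).

Initial photon: E₀ = 42.7 keV → λ₀ = 29.0361 pm

Maximum Compton shift (at 180°):
Δλ_max = 2λ_C = 2 × 2.4263 = 4.8526 pm

Final wavelength:
λ' = 29.0361 + 4.8526 = 33.8887 pm

Minimum photon energy (maximum energy to electron):
E'_min = hc/λ' = 36.5857 keV

Maximum electron kinetic energy:
K_max = E₀ - E'_min = 42.7000 - 36.5857 = 6.1143 keV

(Intermediate values are shown rounded; full precision is carried through to the final answer.)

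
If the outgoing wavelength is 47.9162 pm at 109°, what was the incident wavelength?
44.7000 pm

From λ' = λ + Δλ, we have λ = λ' - Δλ

First calculate the Compton shift:
Δλ = λ_C(1 - cos θ)
Δλ = 2.4263 × (1 - cos(109°))
Δλ = 2.4263 × 1.3256
Δλ = 3.2162 pm

Initial wavelength:
λ = λ' - Δλ
λ = 47.9162 - 3.2162
λ = 44.7000 pm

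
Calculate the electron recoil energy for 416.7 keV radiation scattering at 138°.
244.6143 keV

By energy conservation: K_e = E_initial - E_final

First find the scattered photon energy:
Initial wavelength: λ = hc/E = 2.9754 pm
Compton shift: Δλ = λ_C(1 - cos(138°)) = 4.2294 pm
Final wavelength: λ' = 2.9754 + 4.2294 = 7.2048 pm
Final photon energy: E' = hc/λ' = 172.0857 keV

Electron kinetic energy:
K_e = E - E' = 416.7000 - 172.0857 = 244.6143 keV

(Intermediate values are shown rounded; full precision is carried through to the final answer.)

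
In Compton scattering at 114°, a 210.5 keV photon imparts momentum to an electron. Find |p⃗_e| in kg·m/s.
1.5571e-22 kg·m/s

The electron is initially at rest, so by conservation of momentum:
p⃗_e = p⃗₀ − p⃗'  (incident photon momentum minus scattered photon momentum)

Photon momentum magnitudes (p = h/λ = E/c):
λ₀ = hc/E₀ = 5.8900 pm → p₀ = h/λ₀ = 1.1250e-22 kg·m/s
Δλ = λ_C(1 − cos 114°) = 3.4132 pm
λ' = 9.3032 pm → p' = h/λ' = 7.1224e-23 kg·m/s

The scattered photon makes angle θ = 114° with the incident direction, so by the law of cosines:
|p⃗_e|² = p₀² + p'² − 2p₀p'cos θ
|p⃗_e|² = (1.1250e-22)² + (7.1224e-23)² − 2·1.1250e-22·7.1224e-23·cos(114°)
|p⃗_e| = 1.5571e-22 kg·m/s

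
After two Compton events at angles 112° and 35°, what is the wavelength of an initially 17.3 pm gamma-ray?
21.0740 pm

Apply Compton shift twice:

First scattering at θ₁ = 112°:
Δλ₁ = λ_C(1 - cos(112°))
Δλ₁ = 2.4263 × 1.3746
Δλ₁ = 3.3352 pm

After first scattering:
λ₁ = 17.3 + 3.3352 = 20.6352 pm

Second scattering at θ₂ = 35°:
Δλ₂ = λ_C(1 - cos(35°))
Δλ₂ = 2.4263 × 0.1808
Δλ₂ = 0.4388 pm

Final wavelength:
λ₂ = 20.6352 + 0.4388 = 21.0740 pm

Total shift: Δλ_total = 3.3352 + 0.4388 = 3.7740 pm

(Intermediate values are shown rounded; full precision is carried through to the final answer.)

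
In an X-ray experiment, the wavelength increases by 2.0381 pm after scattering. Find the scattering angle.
80.79°

From the Compton formula Δλ = λ_C(1 - cos θ), we can solve for θ:

cos θ = 1 - Δλ/λ_C

Given:
- Δλ = 2.0381 pm
- λ_C = h/(m_e·c) ≈ 2.42631024 pm

cos θ = 1 - 2.0381/2.42631024
cos θ = 1 - 0.840000
cos θ = 0.160000

θ = arccos(0.160000)
θ = 80.79°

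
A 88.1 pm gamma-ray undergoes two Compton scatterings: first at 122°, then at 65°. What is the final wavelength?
93.2130 pm

Apply Compton shift twice:

First scattering at θ₁ = 122°:
Δλ₁ = λ_C(1 - cos(122°))
Δλ₁ = 2.4263 × 1.5299
Δλ₁ = 3.7121 pm

After first scattering:
λ₁ = 88.1 + 3.7121 = 91.8121 pm

Second scattering at θ₂ = 65°:
Δλ₂ = λ_C(1 - cos(65°))
Δλ₂ = 2.4263 × 0.5774
Δλ₂ = 1.4009 pm

Final wavelength:
λ₂ = 91.8121 + 1.4009 = 93.2130 pm

Total shift: Δλ_total = 3.7121 + 1.4009 = 5.1130 pm

(Intermediate values are shown rounded; full precision is carried through to the final answer.)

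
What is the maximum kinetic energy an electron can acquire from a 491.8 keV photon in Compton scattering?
323.6550 keV

Maximum energy transfer occurs at θ = 180° (backscattering).

Initial photon: E₀ = 491.8 keV → λ₀ = 2.5210 pm

Maximum Compton shift (at 180°):
Δλ_max = 2λ_C = 2 × 2.4263 = 4.8526 pm

Final wavelength:
λ' = 2.5210 + 4.8526 = 7.3736 pm

Minimum photon energy (maximum energy to electron):
E'_min = hc/λ' = 168.1450 keV

Maximum electron kinetic energy:
K_max = E₀ - E'_min = 491.8000 - 168.1450 = 323.6550 keV

(Intermediate values are shown rounded; full precision is carried through to the final answer.)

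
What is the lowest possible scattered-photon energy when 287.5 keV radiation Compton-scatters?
135.2784 keV (at θ = 180°)

The scattered photon has minimum energy when its wavelength is maximum, i.e., when the Compton shift Δλ = λ_C(1 − cos θ) is maximum. This occurs at θ = 180° (backscattering), giving Δλ_max = 2λ_C = 4.8526 pm.

Initial wavelength: λ₀ = hc/E₀ = 4.3125 pm
Maximum final wavelength: λ'_max = λ₀ + 2λ_C = 4.3125 + 4.8526 = 9.1651 pm
Minimum final energy: E'_min = hc/λ'_max = 135.2784 keV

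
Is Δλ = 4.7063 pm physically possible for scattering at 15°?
No, inconsistent

Calculate the expected shift for θ = 15°:

Δλ_expected = λ_C(1 - cos(15°))
Δλ_expected = 2.4263 × (1 - cos(15°))
Δλ_expected = 2.4263 × 0.0341
Δλ_expected = 0.0827 pm

Given shift: 4.7063 pm
Expected shift: 0.0827 pm
Difference: 4.6236 pm

The values do not match. The given shift corresponds to θ ≈ 160.0°, not 15°.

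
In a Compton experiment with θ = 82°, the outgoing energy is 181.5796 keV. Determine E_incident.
261.6000 keV

Convert final energy to wavelength (hc ≈ 1239.842 keV·pm):
λ' = hc/E' = 1239.842 / 181.5796 = 6.8281 pm

Calculate the Compton shift:
Δλ = λ_C(1 - cos(82°))
Δλ = 2.4263 × (1 - cos(82°))
Δλ = 2.0886 pm

Initial wavelength:
λ = λ' - Δλ = 6.8281 - 2.0886 = 4.7395 pm

Initial energy:
E = hc/λ = 1239.842 / 4.7395 = 261.6000 keV

(Intermediate values are shown rounded; full precision is carried through to the final answer.)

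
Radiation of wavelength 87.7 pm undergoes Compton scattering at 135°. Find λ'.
91.8420 pm

Using the Compton formula: λ' = λ + λ_C(1 − cos θ)

For θ = 135°, cos θ = -√2/2 (exact) ≈ -0.7071, so:
1 − cos 135° = 1 − (-√2/2) ≈ 1.7071

Δλ = λ_C × 1.7071 = 2.4263 × 1.7071 = 4.1420 pm

λ' = 87.7 + 4.1420 = 91.8420 pm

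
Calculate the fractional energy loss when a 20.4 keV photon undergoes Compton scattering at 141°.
0.0662 (or 6.62%)

Calculate initial and final photon energies:

Initial: E₀ = 20.4 keV → λ₀ = 60.7766 pm
Compton shift: Δλ = 4.3119 pm
Final wavelength: λ' = 65.0885 pm
Final energy: E' = 19.0486 keV

Fractional energy loss:
(E₀ - E')/E₀ = (20.4000 - 19.0486)/20.4000
= 1.3514/20.4000
= 0.0662
= 6.62%

(Intermediate values are shown rounded; full precision is carried through to the final answer.)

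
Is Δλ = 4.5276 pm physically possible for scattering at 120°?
No, inconsistent

Calculate the expected shift for θ = 120°:

Δλ_expected = λ_C(1 - cos(120°))
Δλ_expected = 2.4263 × (1 - cos(120°))
Δλ_expected = 2.4263 × 1.5000
Δλ_expected = 3.6395 pm

Given shift: 4.5276 pm
Expected shift: 3.6395 pm
Difference: 0.8881 pm

The values do not match. The given shift corresponds to θ ≈ 150.0°, not 120°.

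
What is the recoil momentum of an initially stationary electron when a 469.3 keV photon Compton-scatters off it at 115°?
3.1270e-22 kg·m/s

The electron is initially at rest, so by conservation of momentum:
p⃗_e = p⃗₀ − p⃗'  (incident photon momentum minus scattered photon momentum)

Photon momentum magnitudes (p = h/λ = E/c):
λ₀ = hc/E₀ = 2.6419 pm → p₀ = h/λ₀ = 2.5081e-22 kg·m/s
Δλ = λ_C(1 − cos 115°) = 3.4517 pm
λ' = 6.0936 pm → p' = h/λ' = 1.0874e-22 kg·m/s

The scattered photon makes angle θ = 115° with the incident direction, so by the law of cosines:
|p⃗_e|² = p₀² + p'² − 2p₀p'cos θ
|p⃗_e|² = (2.5081e-22)² + (1.0874e-22)² − 2·2.5081e-22·1.0874e-22·cos(115°)
|p⃗_e| = 3.1270e-22 kg·m/s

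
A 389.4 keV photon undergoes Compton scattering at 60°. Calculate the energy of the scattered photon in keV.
281.9658 keV

First convert energy to wavelength:
λ = hc/E, with hc ≈ 1239.842 keV·pm (i.e. 1239.842 eV·nm)

For E = 389.4 keV = 389400 eV:
λ = 1239.842 keV·pm / 389.4 keV
λ = 3.1840 pm

Calculate the Compton shift:
Δλ = λ_C(1 - cos(60°)) = 2.4263 × 0.5000
Δλ = 1.2132 pm

Final wavelength:
λ' = 3.1840 + 1.2132 = 4.3971 pm

Final energy:
E' = hc/λ' = 1239.842 / 4.3971 = 281.9658 keV

(Intermediate values are shown rounded; full precision is carried through to the final answer.)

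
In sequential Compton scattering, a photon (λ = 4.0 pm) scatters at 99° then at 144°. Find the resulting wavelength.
11.1951 pm

Apply Compton shift twice:

First scattering at θ₁ = 99°:
Δλ₁ = λ_C(1 - cos(99°))
Δλ₁ = 2.4263 × 1.1564
Δλ₁ = 2.8059 pm

After first scattering:
λ₁ = 4.0 + 2.8059 = 6.8059 pm

Second scattering at θ₂ = 144°:
Δλ₂ = λ_C(1 - cos(144°))
Δλ₂ = 2.4263 × 1.8090
Δλ₂ = 4.3892 pm

Final wavelength:
λ₂ = 6.8059 + 4.3892 = 11.1951 pm

Total shift: Δλ_total = 2.8059 + 4.3892 = 7.1951 pm

(Intermediate values are shown rounded; full precision is carried through to the final answer.)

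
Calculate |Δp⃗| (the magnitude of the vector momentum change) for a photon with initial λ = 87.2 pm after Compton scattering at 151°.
1.4349e-23 kg·m/s

Photon momentum magnitude is p = h/λ.

Initial momentum:
p₀ = h/λ = 6.6261e-34/8.7200e-11 = 7.5987e-24 kg·m/s

After scattering:
λ' = λ + Δλ = 87.2 + 4.5484 = 91.7484 pm
p' = h/λ' = 6.6261e-34/9.1748e-11 = 7.2220e-24 kg·m/s

Momentum is a vector; the scattered photon's direction makes angle θ = 151° with the incident direction. The magnitude of the vector change Δp⃗ = p⃗₀ − p⃗' is found from the law of cosines:
|Δp⃗|² = p₀² + p'² − 2p₀p'cos θ
|Δp⃗|² = (7.5987e-24)² + (7.2220e-24)² − 2·7.5987e-24·7.2220e-24·cos(151°)
|Δp⃗| = 1.4349e-23 kg·m/s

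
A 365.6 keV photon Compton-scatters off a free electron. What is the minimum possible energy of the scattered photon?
150.3956 keV (at θ = 180°)

The scattered photon has minimum energy when its wavelength is maximum, i.e., when the Compton shift Δλ = λ_C(1 − cos θ) is maximum. This occurs at θ = 180° (backscattering), giving Δλ_max = 2λ_C = 4.8526 pm.

Initial wavelength: λ₀ = hc/E₀ = 3.3913 pm
Maximum final wavelength: λ'_max = λ₀ + 2λ_C = 3.3913 + 4.8526 = 8.2439 pm
Minimum final energy: E'_min = hc/λ'_max = 150.3956 keV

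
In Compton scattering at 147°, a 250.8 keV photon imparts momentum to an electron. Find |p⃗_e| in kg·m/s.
1.9690e-22 kg·m/s

The electron is initially at rest, so by conservation of momentum:
p⃗_e = p⃗₀ − p⃗'  (incident photon momentum minus scattered photon momentum)

Photon momentum magnitudes (p = h/λ = E/c):
λ₀ = hc/E₀ = 4.9435 pm → p₀ = h/λ₀ = 1.3403e-22 kg·m/s
Δλ = λ_C(1 − cos 147°) = 4.4612 pm
λ' = 9.4047 pm → p' = h/λ' = 7.0455e-23 kg·m/s

The scattered photon makes angle θ = 147° with the incident direction, so by the law of cosines:
|p⃗_e|² = p₀² + p'² − 2p₀p'cos θ
|p⃗_e|² = (1.3403e-22)² + (7.0455e-23)² − 2·1.3403e-22·7.0455e-23·cos(147°)
|p⃗_e| = 1.9690e-22 kg·m/s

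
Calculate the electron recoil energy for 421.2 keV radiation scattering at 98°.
203.9728 keV

By energy conservation: K_e = E_initial - E_final

First find the scattered photon energy:
Initial wavelength: λ = hc/E = 2.9436 pm
Compton shift: Δλ = λ_C(1 - cos(98°)) = 2.7640 pm
Final wavelength: λ' = 2.9436 + 2.7640 = 5.7076 pm
Final photon energy: E' = hc/λ' = 217.2272 keV

Electron kinetic energy:
K_e = E - E' = 421.2000 - 217.2272 = 203.9728 keV

(Intermediate values are shown rounded; full precision is carried through to the final answer.)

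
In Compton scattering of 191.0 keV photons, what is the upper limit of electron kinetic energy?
81.7045 keV

Maximum energy transfer occurs at θ = 180° (backscattering).

Initial photon: E₀ = 191.0 keV → λ₀ = 6.4913 pm

Maximum Compton shift (at 180°):
Δλ_max = 2λ_C = 2 × 2.4263 = 4.8526 pm

Final wavelength:
λ' = 6.4913 + 4.8526 = 11.3439 pm

Minimum photon energy (maximum energy to electron):
E'_min = hc/λ' = 109.2955 keV

Maximum electron kinetic energy:
K_max = E₀ - E'_min = 191.0000 - 109.2955 = 81.7045 keV

(Intermediate values are shown rounded; full precision is carried through to the final answer.)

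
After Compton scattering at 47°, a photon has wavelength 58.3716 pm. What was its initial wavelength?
57.6000 pm

From λ' = λ + Δλ, we have λ = λ' - Δλ

First calculate the Compton shift:
Δλ = λ_C(1 - cos θ)
Δλ = 2.4263 × (1 - cos(47°))
Δλ = 2.4263 × 0.3180
Δλ = 0.7716 pm

Initial wavelength:
λ = λ' - Δλ
λ = 58.3716 - 0.7716
λ = 57.6000 pm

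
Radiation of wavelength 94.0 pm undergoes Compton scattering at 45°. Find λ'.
94.7106 pm

Using the Compton formula: λ' = λ + λ_C(1 − cos θ)

For θ = 45°, cos θ = √2/2 (exact) ≈ 0.7071, so:
1 − cos 45° = 1 − (√2/2) ≈ 0.2929

Δλ = λ_C × 0.2929 = 2.4263 × 0.2929 = 0.7106 pm

λ' = 94.0 + 0.7106 = 94.7106 pm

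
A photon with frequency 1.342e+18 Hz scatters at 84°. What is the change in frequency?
1.293e+16 Hz (decrease)

Convert frequency to wavelength (c = 299792458 m/s):
λ₀ = c/f₀ = 299792458/1.342e+18 = 2.2339229e-10 m = 223.3923 pm

Calculate Compton shift:
Δλ = λ_C(1 - cos(84°)) = 2.1727 pm

Final wavelength:
λ' = λ₀ + Δλ = 223.3923 + 2.1727 = 225.5650 pm

Final frequency:
f' = c/λ' = 299792458/2.2556499e-10 = 1.3290736e+18 Hz

Frequency shift (decrease):
Δf = f₀ - f' = 1.342e+18 - 1.3290736e+18 = 1.293e+16 Hz

(Intermediate values are shown rounded; full precision is carried through to the final answer.)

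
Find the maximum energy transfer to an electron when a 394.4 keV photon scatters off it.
239.3468 keV

Maximum energy transfer occurs at θ = 180° (backscattering).

Initial photon: E₀ = 394.4 keV → λ₀ = 3.1436 pm

Maximum Compton shift (at 180°):
Δλ_max = 2λ_C = 2 × 2.4263 = 4.8526 pm

Final wavelength:
λ' = 3.1436 + 4.8526 = 7.9962 pm

Minimum photon energy (maximum energy to electron):
E'_min = hc/λ' = 155.0532 keV

Maximum electron kinetic energy:
K_max = E₀ - E'_min = 394.4000 - 155.0532 = 239.3468 keV

(Intermediate values are shown rounded; full precision is carried through to the final answer.)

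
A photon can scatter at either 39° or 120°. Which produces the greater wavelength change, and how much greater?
120° produces the larger shift by a factor of 6.731

Calculate both shifts using Δλ = λ_C(1 - cos θ):

For θ₁ = 39°:
Δλ₁ = 2.4263 × (1 - cos(39°))
Δλ₁ = 2.4263 × 0.2229
Δλ₁ = 0.5407 pm

For θ₂ = 120°:
Δλ₂ = 2.4263 × (1 - cos(120°))
Δλ₂ = 2.4263 × 1.5000
Δλ₂ = 3.6395 pm

The 120° angle produces the larger shift.
Ratio: 3.6395/0.5407 = 6.731

(Intermediate values are shown rounded; full precision is carried through to the final answer.)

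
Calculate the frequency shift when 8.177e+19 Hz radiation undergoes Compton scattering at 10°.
8.139e+17 Hz (decrease)

Convert frequency to wavelength (c = 299792458 m/s):
λ₀ = c/f₀ = 299792458/8.177e+19 = 3.6662891e-12 m = 3.6663 pm

Calculate Compton shift:
Δλ = λ_C(1 - cos(10°)) = 0.0369 pm

Final wavelength:
λ' = λ₀ + Δλ = 3.6663 + 0.0369 = 3.7032 pm

Final frequency:
f' = c/λ' = 299792458/3.7031502e-12 = 8.0956063e+19 Hz

Frequency shift (decrease):
Δf = f₀ - f' = 8.177e+19 - 8.0956063e+19 = 8.139e+17 Hz

(Intermediate values are shown rounded; full precision is carried through to the final answer.)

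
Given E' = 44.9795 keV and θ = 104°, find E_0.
50.5000 keV

Convert final energy to wavelength (hc ≈ 1239.842 keV·pm):
λ' = hc/E' = 1239.842 / 44.9795 = 27.5646 pm

Calculate the Compton shift:
Δλ = λ_C(1 - cos(104°))
Δλ = 2.4263 × (1 - cos(104°))
Δλ = 3.0133 pm

Initial wavelength:
λ = λ' - Δλ = 27.5646 - 3.0133 = 24.5513 pm

Initial energy:
E = hc/λ = 1239.842 / 24.5513 = 50.5000 keV

(Intermediate values are shown rounded; full precision is carried through to the final answer.)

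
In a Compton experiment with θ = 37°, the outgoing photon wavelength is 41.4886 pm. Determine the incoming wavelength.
41.0000 pm

From λ' = λ + Δλ, we have λ = λ' - Δλ

First calculate the Compton shift:
Δλ = λ_C(1 - cos θ)
Δλ = 2.4263 × (1 - cos(37°))
Δλ = 2.4263 × 0.2014
Δλ = 0.4886 pm

Initial wavelength:
λ = λ' - Δλ
λ = 41.4886 - 0.4886
λ = 41.0000 pm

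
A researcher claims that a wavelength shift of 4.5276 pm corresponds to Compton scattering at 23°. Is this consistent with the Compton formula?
No, inconsistent

Calculate the expected shift for θ = 23°:

Δλ_expected = λ_C(1 - cos(23°))
Δλ_expected = 2.4263 × (1 - cos(23°))
Δλ_expected = 2.4263 × 0.0795
Δλ_expected = 0.1929 pm

Given shift: 4.5276 pm
Expected shift: 0.1929 pm
Difference: 4.3347 pm

The values do not match. The given shift corresponds to θ ≈ 150.0°, not 23°.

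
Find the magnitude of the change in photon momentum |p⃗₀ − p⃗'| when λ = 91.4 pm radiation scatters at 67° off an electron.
7.9395e-24 kg·m/s

Photon momentum magnitude is p = h/λ.

Initial momentum:
p₀ = h/λ = 6.6261e-34/9.1400e-11 = 7.2495e-24 kg·m/s

After scattering:
λ' = λ + Δλ = 91.4 + 1.4783 = 92.8783 pm
p' = h/λ' = 6.6261e-34/9.2878e-11 = 7.1341e-24 kg·m/s

Momentum is a vector; the scattered photon's direction makes angle θ = 67° with the incident direction. The magnitude of the vector change Δp⃗ = p⃗₀ − p⃗' is found from the law of cosines:
|Δp⃗|² = p₀² + p'² − 2p₀p'cos θ
|Δp⃗|² = (7.2495e-24)² + (7.1341e-24)² − 2·7.2495e-24·7.1341e-24·cos(67°)
|Δp⃗| = 7.9395e-24 kg·m/s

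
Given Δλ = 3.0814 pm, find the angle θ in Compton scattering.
105.66°

From the Compton formula Δλ = λ_C(1 - cos θ), we can solve for θ:

cos θ = 1 - Δλ/λ_C

Given:
- Δλ = 3.0814 pm
- λ_C = h/(m_e·c) ≈ 2.42631024 pm

cos θ = 1 - 3.0814/2.42631024
cos θ = 1 - 1.269994
cos θ = -0.269994

θ = arccos(-0.269994)
θ = 105.66°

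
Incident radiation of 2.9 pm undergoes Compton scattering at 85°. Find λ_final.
5.1148 pm

Using the Compton scattering formula:
λ' = λ + Δλ = λ + λ_C(1 - cos θ)

Given:
- Initial wavelength λ = 2.9 pm
- Scattering angle θ = 85°
- Compton wavelength λ_C ≈ 2.4263 pm

Calculate the shift:
Δλ = 2.4263 × (1 - cos(85°))
Δλ = 2.4263 × 0.9128
Δλ = 2.2148 pm

Final wavelength:
λ' = 2.9 + 2.2148 = 5.1148 pm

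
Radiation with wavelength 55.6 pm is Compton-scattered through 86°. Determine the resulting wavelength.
57.8571 pm

Using the Compton scattering formula:
λ' = λ + Δλ = λ + λ_C(1 - cos θ)

Given:
- Initial wavelength λ = 55.6 pm
- Scattering angle θ = 86°
- Compton wavelength λ_C ≈ 2.4263 pm

Calculate the shift:
Δλ = 2.4263 × (1 - cos(86°))
Δλ = 2.4263 × 0.9302
Δλ = 2.2571 pm

Final wavelength:
λ' = 55.6 + 2.2571 = 57.8571 pm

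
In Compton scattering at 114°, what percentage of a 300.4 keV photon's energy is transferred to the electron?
0.4526 (or 45.26%)

Calculate initial and final photon energies:

Initial: E₀ = 300.4 keV → λ₀ = 4.1273 pm
Compton shift: Δλ = 3.4132 pm
Final wavelength: λ' = 7.5405 pm
Final energy: E' = 164.4247 keV

Fractional energy loss:
(E₀ - E')/E₀ = (300.4000 - 164.4247)/300.4000
= 135.9753/300.4000
= 0.4526
= 45.26%

(Intermediate values are shown rounded; full precision is carried through to the final answer.)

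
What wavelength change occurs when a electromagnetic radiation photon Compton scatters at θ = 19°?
0.1322 pm

Using the Compton scattering formula:
Δλ = λ_C(1 - cos θ)

where λ_C = h/(m_e·c) ≈ 2.4263 pm is the Compton wavelength of an electron.

For θ = 19°:
cos(19°) = 0.9455
1 - cos(19°) = 0.0545

Δλ = 2.4263 × 0.0545
Δλ = 0.1322 pm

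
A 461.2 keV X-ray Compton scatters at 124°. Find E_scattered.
191.5885 keV

First convert energy to wavelength:
λ = hc/E, with hc ≈ 1239.842 keV·pm (i.e. 1239.842 eV·nm)

For E = 461.2 keV = 461200 eV:
λ = 1239.842 keV·pm / 461.2 keV
λ = 2.6883 pm

Calculate the Compton shift:
Δλ = λ_C(1 - cos(124°)) = 2.4263 × 1.5592
Δλ = 3.7831 pm

Final wavelength:
λ' = 2.6883 + 3.7831 = 6.4714 pm

Final energy:
E' = hc/λ' = 1239.842 / 6.4714 = 191.5885 keV

(Intermediate values are shown rounded; full precision is carried through to the final answer.)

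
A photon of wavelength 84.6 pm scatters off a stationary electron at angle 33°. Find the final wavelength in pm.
84.9914 pm

Using the Compton scattering formula:
λ' = λ + Δλ = λ + λ_C(1 - cos θ)

Given:
- Initial wavelength λ = 84.6 pm
- Scattering angle θ = 33°
- Compton wavelength λ_C ≈ 2.4263 pm

Calculate the shift:
Δλ = 2.4263 × (1 - cos(33°))
Δλ = 2.4263 × 0.1613
Δλ = 0.3914 pm

Final wavelength:
λ' = 84.6 + 0.3914 = 84.9914 pm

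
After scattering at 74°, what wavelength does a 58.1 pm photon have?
59.8575 pm

Using the Compton scattering formula:
λ' = λ + Δλ = λ + λ_C(1 - cos θ)

Given:
- Initial wavelength λ = 58.1 pm
- Scattering angle θ = 74°
- Compton wavelength λ_C ≈ 2.4263 pm

Calculate the shift:
Δλ = 2.4263 × (1 - cos(74°))
Δλ = 2.4263 × 0.7244
Δλ = 1.7575 pm

Final wavelength:
λ' = 58.1 + 1.7575 = 59.8575 pm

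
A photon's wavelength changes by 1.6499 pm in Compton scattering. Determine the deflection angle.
71.34°

From the Compton formula Δλ = λ_C(1 - cos θ), we can solve for θ:

cos θ = 1 - Δλ/λ_C

Given:
- Δλ = 1.6499 pm
- λ_C = h/(m_e·c) ≈ 2.42631024 pm

cos θ = 1 - 1.6499/2.42631024
cos θ = 1 - 0.680004
cos θ = 0.319996

θ = arccos(0.319996)
θ = 71.34°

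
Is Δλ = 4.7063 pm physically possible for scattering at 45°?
No, inconsistent

Calculate the expected shift for θ = 45°:

Δλ_expected = λ_C(1 - cos(45°))
Δλ_expected = 2.4263 × (1 - cos(45°))
Δλ_expected = 2.4263 × 0.2929
Δλ_expected = 0.7106 pm

Given shift: 4.7063 pm
Expected shift: 0.7106 pm
Difference: 3.9956 pm

The values do not match. The given shift corresponds to θ ≈ 160.0°, not 45°.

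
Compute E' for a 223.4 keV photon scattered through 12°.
221.2859 keV

First convert energy to wavelength:
λ = hc/E, with hc ≈ 1239.842 keV·pm (i.e. 1239.842 eV·nm)

For E = 223.4 keV = 223400 eV:
λ = 1239.842 keV·pm / 223.4 keV
λ = 5.5499 pm

Calculate the Compton shift:
Δλ = λ_C(1 - cos(12°)) = 2.4263 × 0.0219
Δλ = 0.0530 pm

Final wavelength:
λ' = 5.5499 + 0.0530 = 5.6029 pm

Final energy:
E' = hc/λ' = 1239.842 / 5.6029 = 221.2859 keV

(Intermediate values are shown rounded; full precision is carried through to the final answer.)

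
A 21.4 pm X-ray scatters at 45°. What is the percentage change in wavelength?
3.3208%

Calculate the Compton shift:
Δλ = λ_C(1 - cos(45°))
Δλ = 2.4263 × (1 - cos(45°))
Δλ = 2.4263 × 0.2929
Δλ = 0.7106 pm

Percentage change:
(Δλ/λ₀) × 100 = (0.7106/21.4) × 100
= 3.3208%

(Intermediate values are shown rounded; full precision is carried through to the final answer.)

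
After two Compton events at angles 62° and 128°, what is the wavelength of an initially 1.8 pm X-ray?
7.0073 pm

Apply Compton shift twice:

First scattering at θ₁ = 62°:
Δλ₁ = λ_C(1 - cos(62°))
Δλ₁ = 2.4263 × 0.5305
Δλ₁ = 1.2872 pm

After first scattering:
λ₁ = 1.8 + 1.2872 = 3.0872 pm

Second scattering at θ₂ = 128°:
Δλ₂ = λ_C(1 - cos(128°))
Δλ₂ = 2.4263 × 1.6157
Δλ₂ = 3.9201 pm

Final wavelength:
λ₂ = 3.0872 + 3.9201 = 7.0073 pm

Total shift: Δλ_total = 1.2872 + 3.9201 = 5.2073 pm

(Intermediate values are shown rounded; full precision is carried through to the final answer.)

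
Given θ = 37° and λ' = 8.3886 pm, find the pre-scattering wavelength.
7.9000 pm

From λ' = λ + Δλ, we have λ = λ' - Δλ

First calculate the Compton shift:
Δλ = λ_C(1 - cos θ)
Δλ = 2.4263 × (1 - cos(37°))
Δλ = 2.4263 × 0.2014
Δλ = 0.4886 pm

Initial wavelength:
λ = λ' - Δλ
λ = 8.3886 - 0.4886
λ = 7.9000 pm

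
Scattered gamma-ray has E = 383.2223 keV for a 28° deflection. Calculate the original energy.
420.1000 keV

Convert final energy to wavelength (hc ≈ 1239.842 keV·pm):
λ' = hc/E' = 1239.842 / 383.2223 = 3.2353 pm

Calculate the Compton shift:
Δλ = λ_C(1 - cos(28°))
Δλ = 2.4263 × (1 - cos(28°))
Δλ = 0.2840 pm

Initial wavelength:
λ = λ' - Δλ = 3.2353 - 0.2840 = 2.9513 pm

Initial energy:
E = hc/λ = 1239.842 / 2.9513 = 420.1000 keV

(Intermediate values are shown rounded; full precision is carried through to the final answer.)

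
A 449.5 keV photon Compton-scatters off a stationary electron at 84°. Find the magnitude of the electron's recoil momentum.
2.6271e-22 kg·m/s

The electron is initially at rest, so by conservation of momentum:
p⃗_e = p⃗₀ − p⃗'  (incident photon momentum minus scattered photon momentum)

Photon momentum magnitudes (p = h/λ = E/c):
λ₀ = hc/E₀ = 2.7583 pm → p₀ = h/λ₀ = 2.4023e-22 kg·m/s
Δλ = λ_C(1 − cos 84°) = 2.1727 pm
λ' = 4.9310 pm → p' = h/λ' = 1.3438e-22 kg·m/s

The scattered photon makes angle θ = 84° with the incident direction, so by the law of cosines:
|p⃗_e|² = p₀² + p'² − 2p₀p'cos θ
|p⃗_e|² = (2.4023e-22)² + (1.3438e-22)² − 2·2.4023e-22·1.3438e-22·cos(84°)
|p⃗_e| = 2.6271e-22 kg·m/s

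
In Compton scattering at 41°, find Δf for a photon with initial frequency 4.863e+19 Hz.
4.281e+18 Hz (decrease)

Convert frequency to wavelength (c = 299792458 m/s):
λ₀ = c/f₀ = 299792458/4.863e+19 = 6.1647637e-12 m = 6.1648 pm

Calculate Compton shift:
Δλ = λ_C(1 - cos(41°)) = 0.5952 pm

Final wavelength:
λ' = λ₀ + Δλ = 6.1648 + 0.5952 = 6.7599 pm

Final frequency:
f' = c/λ' = 299792458/6.7599143e-12 = 4.4348559e+19 Hz

Frequency shift (decrease):
Δf = f₀ - f' = 4.863e+19 - 4.4348559e+19 = 4.281e+18 Hz

(Intermediate values are shown rounded; full precision is carried through to the final answer.)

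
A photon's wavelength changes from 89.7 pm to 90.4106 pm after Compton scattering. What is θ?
45.00°

First find the wavelength shift:
Δλ = λ' - λ = 90.4106 - 89.7 = 0.7106 pm

Using Δλ = λ_C(1 - cos θ), with λ_C = h/(m_e·c) ≈ 2.42631024 pm:
cos θ = 1 - Δλ/λ_C
cos θ = 1 - 0.7106/2.42631024
cos θ = 0.707127

θ = arccos(0.707127)
θ = 45.00°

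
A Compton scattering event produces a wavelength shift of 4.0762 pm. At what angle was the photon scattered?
132.84°

From the Compton formula Δλ = λ_C(1 - cos θ), we can solve for θ:

cos θ = 1 - Δλ/λ_C

Given:
- Δλ = 4.0762 pm
- λ_C = h/(m_e·c) ≈ 2.42631024 pm

cos θ = 1 - 4.0762/2.42631024
cos θ = 1 - 1.680000
cos θ = -0.680000

θ = arccos(-0.680000)
θ = 132.84°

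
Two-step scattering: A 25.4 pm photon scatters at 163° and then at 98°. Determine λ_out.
32.9106 pm

Apply Compton shift twice:

First scattering at θ₁ = 163°:
Δλ₁ = λ_C(1 - cos(163°))
Δλ₁ = 2.4263 × 1.9563
Δλ₁ = 4.7466 pm

After first scattering:
λ₁ = 25.4 + 4.7466 = 30.1466 pm

Second scattering at θ₂ = 98°:
Δλ₂ = λ_C(1 - cos(98°))
Δλ₂ = 2.4263 × 1.1392
Δλ₂ = 2.7640 pm

Final wavelength:
λ₂ = 30.1466 + 2.7640 = 32.9106 pm

Total shift: Δλ_total = 4.7466 + 2.7640 = 7.5106 pm

(Intermediate values are shown rounded; full precision is carried through to the final answer.)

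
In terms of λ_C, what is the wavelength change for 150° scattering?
1.8660 λ_C

The Compton shift formula is:
Δλ = λ_C(1 - cos θ)

Dividing both sides by λ_C:
Δλ/λ_C = 1 - cos θ

For θ = 150°:
Δλ/λ_C = 1 - cos(150°)
Δλ/λ_C = 1 - -0.8660
Δλ/λ_C = 1.8660

This means the shift is 1.8660 × λ_C = 4.5276 pm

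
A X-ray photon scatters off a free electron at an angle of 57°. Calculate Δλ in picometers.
1.1048 pm

Using the Compton scattering formula:
Δλ = λ_C(1 - cos θ)

where λ_C = h/(m_e·c) ≈ 2.4263 pm is the Compton wavelength of an electron.

For θ = 57°:
cos(57°) = 0.5446
1 - cos(57°) = 0.4554

Δλ = 2.4263 × 0.4554
Δλ = 1.1048 pm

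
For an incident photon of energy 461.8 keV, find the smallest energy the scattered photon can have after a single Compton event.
164.4915 keV (at θ = 180°)

The scattered photon has minimum energy when its wavelength is maximum, i.e., when the Compton shift Δλ = λ_C(1 − cos θ) is maximum. This occurs at θ = 180° (backscattering), giving Δλ_max = 2λ_C = 4.8526 pm.

Initial wavelength: λ₀ = hc/E₀ = 2.6848 pm
Maximum final wavelength: λ'_max = λ₀ + 2λ_C = 2.6848 + 4.8526 = 7.5374 pm
Minimum final energy: E'_min = hc/λ'_max = 164.4915 keV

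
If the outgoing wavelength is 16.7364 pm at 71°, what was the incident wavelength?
15.1000 pm

From λ' = λ + Δλ, we have λ = λ' - Δλ

First calculate the Compton shift:
Δλ = λ_C(1 - cos θ)
Δλ = 2.4263 × (1 - cos(71°))
Δλ = 2.4263 × 0.6744
Δλ = 1.6364 pm

Initial wavelength:
λ = λ' - Δλ
λ = 16.7364 - 1.6364
λ = 15.1000 pm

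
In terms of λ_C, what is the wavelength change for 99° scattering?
1.1564 λ_C

The Compton shift formula is:
Δλ = λ_C(1 - cos θ)

Dividing both sides by λ_C:
Δλ/λ_C = 1 - cos θ

For θ = 99°:
Δλ/λ_C = 1 - cos(99°)
Δλ/λ_C = 1 - -0.1564
Δλ/λ_C = 1.1564

This means the shift is 1.1564 × λ_C = 2.8059 pm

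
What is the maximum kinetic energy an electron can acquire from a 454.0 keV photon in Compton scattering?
290.5090 keV

Maximum energy transfer occurs at θ = 180° (backscattering).

Initial photon: E₀ = 454.0 keV → λ₀ = 2.7309 pm

Maximum Compton shift (at 180°):
Δλ_max = 2λ_C = 2 × 2.4263 = 4.8526 pm

Final wavelength:
λ' = 2.7309 + 4.8526 = 7.5835 pm

Minimum photon energy (maximum energy to electron):
E'_min = hc/λ' = 163.4910 keV

Maximum electron kinetic energy:
K_max = E₀ - E'_min = 454.0000 - 163.4910 = 290.5090 keV

(Intermediate values are shown rounded; full precision is carried through to the final answer.)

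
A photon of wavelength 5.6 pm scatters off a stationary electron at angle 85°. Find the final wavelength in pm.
7.8148 pm

Using the Compton scattering formula:
λ' = λ + Δλ = λ + λ_C(1 - cos θ)

Given:
- Initial wavelength λ = 5.6 pm
- Scattering angle θ = 85°
- Compton wavelength λ_C ≈ 2.4263 pm

Calculate the shift:
Δλ = 2.4263 × (1 - cos(85°))
Δλ = 2.4263 × 0.9128
Δλ = 2.2148 pm

Final wavelength:
λ' = 5.6 + 2.2148 = 7.8148 pm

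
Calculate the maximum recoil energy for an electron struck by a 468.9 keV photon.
303.5165 keV

Maximum energy transfer occurs at θ = 180° (backscattering).

Initial photon: E₀ = 468.9 keV → λ₀ = 2.6442 pm

Maximum Compton shift (at 180°):
Δλ_max = 2λ_C = 2 × 2.4263 = 4.8526 pm

Final wavelength:
λ' = 2.6442 + 4.8526 = 7.4968 pm

Minimum photon energy (maximum energy to electron):
E'_min = hc/λ' = 165.3835 keV

Maximum electron kinetic energy:
K_max = E₀ - E'_min = 468.9000 - 165.3835 = 303.5165 keV

(Intermediate values are shown rounded; full precision is carried through to the final answer.)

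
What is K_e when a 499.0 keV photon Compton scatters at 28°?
51.1868 keV

By energy conservation: K_e = E_initial - E_final

First find the scattered photon energy:
Initial wavelength: λ = hc/E = 2.4847 pm
Compton shift: Δλ = λ_C(1 - cos(28°)) = 0.2840 pm
Final wavelength: λ' = 2.4847 + 0.2840 = 2.7687 pm
Final photon energy: E' = hc/λ' = 447.8132 keV

Electron kinetic energy:
K_e = E - E' = 499.0000 - 447.8132 = 51.1868 keV

(Intermediate values are shown rounded; full precision is carried through to the final answer.)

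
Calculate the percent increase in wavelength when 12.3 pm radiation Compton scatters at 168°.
39.0211%

Calculate the Compton shift:
Δλ = λ_C(1 - cos(168°))
Δλ = 2.4263 × (1 - cos(168°))
Δλ = 2.4263 × 1.9781
Δλ = 4.7996 pm

Percentage change:
(Δλ/λ₀) × 100 = (4.7996/12.3) × 100
= 39.0211%

(Intermediate values are shown rounded; full precision is carried through to the final answer.)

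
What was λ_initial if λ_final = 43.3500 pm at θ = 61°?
42.1000 pm

From λ' = λ + Δλ, we have λ = λ' - Δλ

First calculate the Compton shift:
Δλ = λ_C(1 - cos θ)
Δλ = 2.4263 × (1 - cos(61°))
Δλ = 2.4263 × 0.5152
Δλ = 1.2500 pm

Initial wavelength:
λ = λ' - Δλ
λ = 43.3500 - 1.2500
λ = 42.1000 pm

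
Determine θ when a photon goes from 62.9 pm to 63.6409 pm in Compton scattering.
46.00°

First find the wavelength shift:
Δλ = λ' - λ = 63.6409 - 62.9 = 0.7409 pm

Using Δλ = λ_C(1 - cos θ), with λ_C = h/(m_e·c) ≈ 2.42631024 pm:
cos θ = 1 - Δλ/λ_C
cos θ = 1 - 0.7409/2.42631024
cos θ = 0.694639

θ = arccos(0.694639)
θ = 46.00°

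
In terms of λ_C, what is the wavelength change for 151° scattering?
1.8746 λ_C

The Compton shift formula is:
Δλ = λ_C(1 - cos θ)

Dividing both sides by λ_C:
Δλ/λ_C = 1 - cos θ

For θ = 151°:
Δλ/λ_C = 1 - cos(151°)
Δλ/λ_C = 1 - -0.8746
Δλ/λ_C = 1.8746

This means the shift is 1.8746 × λ_C = 4.5484 pm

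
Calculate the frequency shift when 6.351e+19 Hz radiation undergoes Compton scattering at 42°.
7.407e+18 Hz (decrease)

Convert frequency to wavelength (c = 299792458 m/s):
λ₀ = c/f₀ = 299792458/6.351e+19 = 4.7203977e-12 m = 4.7204 pm

Calculate Compton shift:
Δλ = λ_C(1 - cos(42°)) = 0.6232 pm

Final wavelength:
λ' = λ₀ + Δλ = 4.7204 + 0.6232 = 5.3436 pm

Final frequency:
f' = c/λ' = 299792458/5.3436080e-12 = 5.6103003e+19 Hz

Frequency shift (decrease):
Δf = f₀ - f' = 6.351e+19 - 5.6103003e+19 = 7.407e+18 Hz

(Intermediate values are shown rounded; full precision is carried through to the final answer.)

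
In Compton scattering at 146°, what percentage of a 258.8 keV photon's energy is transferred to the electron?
0.4809 (or 48.09%)

Calculate initial and final photon energies:

Initial: E₀ = 258.8 keV → λ₀ = 4.7907 pm
Compton shift: Δλ = 4.4378 pm
Final wavelength: λ' = 9.2285 pm
Final energy: E' = 134.3486 keV

Fractional energy loss:
(E₀ - E')/E₀ = (258.8000 - 134.3486)/258.8000
= 124.4514/258.8000
= 0.4809
= 48.09%

(Intermediate values are shown rounded; full precision is carried through to the final answer.)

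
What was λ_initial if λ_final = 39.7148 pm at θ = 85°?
37.5000 pm

From λ' = λ + Δλ, we have λ = λ' - Δλ

First calculate the Compton shift:
Δλ = λ_C(1 - cos θ)
Δλ = 2.4263 × (1 - cos(85°))
Δλ = 2.4263 × 0.9128
Δλ = 2.2148 pm

Initial wavelength:
λ = λ' - Δλ
λ = 39.7148 - 2.2148
λ = 37.5000 pm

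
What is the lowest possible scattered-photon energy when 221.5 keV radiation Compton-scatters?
118.6440 keV (at θ = 180°)

The scattered photon has minimum energy when its wavelength is maximum, i.e., when the Compton shift Δλ = λ_C(1 − cos θ) is maximum. This occurs at θ = 180° (backscattering), giving Δλ_max = 2λ_C = 4.8526 pm.

Initial wavelength: λ₀ = hc/E₀ = 5.5975 pm
Maximum final wavelength: λ'_max = λ₀ + 2λ_C = 5.5975 + 4.8526 = 10.4501 pm
Minimum final energy: E'_min = hc/λ'_max = 118.6440 keV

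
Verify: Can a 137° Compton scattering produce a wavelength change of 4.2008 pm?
Yes, consistent

Calculate the expected shift for θ = 137°:

Δλ_expected = λ_C(1 - cos(137°))
Δλ_expected = 2.4263 × (1 - cos(137°))
Δλ_expected = 2.4263 × 1.7314
Δλ_expected = 4.2008 pm

Given shift: 4.2008 pm
Expected shift: 4.2008 pm
Difference: 0.0000 pm

The values match. This is consistent with Compton scattering at the stated angle.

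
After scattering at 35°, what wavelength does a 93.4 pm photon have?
93.8388 pm

Using the Compton scattering formula:
λ' = λ + Δλ = λ + λ_C(1 - cos θ)

Given:
- Initial wavelength λ = 93.4 pm
- Scattering angle θ = 35°
- Compton wavelength λ_C ≈ 2.4263 pm

Calculate the shift:
Δλ = 2.4263 × (1 - cos(35°))
Δλ = 2.4263 × 0.1808
Δλ = 0.4388 pm

Final wavelength:
λ' = 93.4 + 0.4388 = 93.8388 pm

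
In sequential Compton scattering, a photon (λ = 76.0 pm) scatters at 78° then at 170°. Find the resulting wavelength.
82.7376 pm

Apply Compton shift twice:

First scattering at θ₁ = 78°:
Δλ₁ = λ_C(1 - cos(78°))
Δλ₁ = 2.4263 × 0.7921
Δλ₁ = 1.9219 pm

After first scattering:
λ₁ = 76.0 + 1.9219 = 77.9219 pm

Second scattering at θ₂ = 170°:
Δλ₂ = λ_C(1 - cos(170°))
Δλ₂ = 2.4263 × 1.9848
Δλ₂ = 4.8158 pm

Final wavelength:
λ₂ = 77.9219 + 4.8158 = 82.7376 pm

Total shift: Δλ_total = 1.9219 + 4.8158 = 6.7376 pm

(Intermediate values are shown rounded; full precision is carried through to the final answer.)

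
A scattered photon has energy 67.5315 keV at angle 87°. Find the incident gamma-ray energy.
77.2000 keV

Convert final energy to wavelength (hc ≈ 1239.842 keV·pm):
λ' = hc/E' = 1239.842 / 67.5315 = 18.3595 pm

Calculate the Compton shift:
Δλ = λ_C(1 - cos(87°))
Δλ = 2.4263 × (1 - cos(87°))
Δλ = 2.2993 pm

Initial wavelength:
λ = λ' - Δλ = 18.3595 - 2.2993 = 16.0601 pm

Initial energy:
E = hc/λ = 1239.842 / 16.0601 = 77.2000 keV

(Intermediate values are shown rounded; full precision is carried through to the final answer.)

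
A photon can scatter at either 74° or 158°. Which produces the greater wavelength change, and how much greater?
158° produces the larger shift by a factor of 2.661

Calculate both shifts using Δλ = λ_C(1 - cos θ):

For θ₁ = 74°:
Δλ₁ = 2.4263 × (1 - cos(74°))
Δλ₁ = 2.4263 × 0.7244
Δλ₁ = 1.7575 pm

For θ₂ = 158°:
Δλ₂ = 2.4263 × (1 - cos(158°))
Δλ₂ = 2.4263 × 1.9272
Δλ₂ = 4.6759 pm

The 158° angle produces the larger shift.
Ratio: 4.6759/1.7575 = 2.661

(Intermediate values are shown rounded; full precision is carried through to the final answer.)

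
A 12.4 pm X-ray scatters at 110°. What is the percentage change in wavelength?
26.2593%

Calculate the Compton shift:
Δλ = λ_C(1 - cos(110°))
Δλ = 2.4263 × (1 - cos(110°))
Δλ = 2.4263 × 1.3420
Δλ = 3.2562 pm

Percentage change:
(Δλ/λ₀) × 100 = (3.2562/12.4) × 100
= 26.2593%

(Intermediate values are shown rounded; full precision is carried through to the final answer.)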